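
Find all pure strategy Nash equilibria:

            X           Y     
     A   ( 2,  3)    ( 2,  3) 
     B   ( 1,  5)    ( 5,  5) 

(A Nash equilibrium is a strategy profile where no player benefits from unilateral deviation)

Nash equilibrium: (A, X), (B, Y)

Work:
Best responses:
  P1 vs X: payoffs [2, 1] → best response A (payoff 2)
  P1 vs Y: payoffs [2, 5] → best response B (payoff 5)
  P2 vs A: payoffs [3, 3] → best response X/Y (payoff 3)
  P2 vs B: payoffs [5, 5] → best response X/Y (payoff 5)
Mutual best responses: (A,X), (B,Y) → Nash equilibria.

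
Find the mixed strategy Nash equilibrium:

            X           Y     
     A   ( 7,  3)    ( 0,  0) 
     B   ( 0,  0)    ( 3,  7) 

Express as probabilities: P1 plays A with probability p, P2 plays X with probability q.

p = 0.7, q = 0.3

Work:
Find probabilities that make opponent indifferent:
P2 chooses q to make P1 indifferent between A and B
P1 chooses p to make P2 indifferent between X and Y
Mixed NE: P1 plays (A: 0.7, B: 0.3), P2 plays (X: 0.3, Y: 0.7)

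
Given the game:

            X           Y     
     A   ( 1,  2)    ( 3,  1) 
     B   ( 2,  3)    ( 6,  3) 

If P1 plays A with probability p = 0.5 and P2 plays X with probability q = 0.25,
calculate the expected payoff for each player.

E[P1] = 3.75, E[P2] = 2.125

Work:
E[P1] = p·q·π₁(A,X) + p·(1-q)·π₁(A,Y) + (1-p)·q·π₁(B,X) + (1-p)·(1-q)·π₁(B,Y)
= 0.5·0.25·1 + 0.5·0.75·3 + 0.5·0.25·2 + 0.5·0.75·6
= 3.75

E[P2] = 2.125 (similar calculation)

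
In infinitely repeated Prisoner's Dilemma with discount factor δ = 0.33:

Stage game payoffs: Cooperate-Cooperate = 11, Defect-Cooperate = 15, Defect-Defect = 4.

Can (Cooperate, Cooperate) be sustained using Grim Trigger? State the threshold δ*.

δ* = 0.3636; since δ = 0.33 < 0.3636, cooperation cannot be sustained

Work:
For Grim Trigger:
Cooperate forever: 11/(1-δ)
Defect then punished: 15 + 4·δ/(1-δ)
Need: 11/(1-δ) ≥ 15 + 4·δ/(1-δ)
Solving: δ ≥ (T-R)/(T-P) = (15-11)/(15-4) = 0.3636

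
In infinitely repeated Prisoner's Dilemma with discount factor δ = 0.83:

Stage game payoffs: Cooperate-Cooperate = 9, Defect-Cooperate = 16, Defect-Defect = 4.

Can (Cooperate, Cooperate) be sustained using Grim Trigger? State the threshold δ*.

δ* = 0.5833; since δ = 0.83 ≥ 0.5833, cooperation can be sustained

Work:
For Grim Trigger:
Cooperate forever: 9/(1-δ)
Defect then punished: 16 + 4·δ/(1-δ)
Need: 9/(1-δ) ≥ 16 + 4·δ/(1-δ)
Solving: δ ≥ (T-R)/(T-P) = (16-9)/(16-4) = 0.5833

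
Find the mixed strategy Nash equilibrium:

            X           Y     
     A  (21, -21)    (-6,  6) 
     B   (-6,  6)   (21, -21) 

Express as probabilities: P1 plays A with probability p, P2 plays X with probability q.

p = 0.5, q = 0.5

Work:
Find probabilities that make opponent indifferent:
P2 chooses q to make P1 indifferent between A and B
P1 chooses p to make P2 indifferent between X and Y
Mixed NE: P1 plays (A: 0.5, B: 0.5), P2 plays (X: 0.5, Y: 0.5)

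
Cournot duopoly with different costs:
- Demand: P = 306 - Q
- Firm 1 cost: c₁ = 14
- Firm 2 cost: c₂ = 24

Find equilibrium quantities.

q₁* = 100.67, q₂* = 90.67

Work:
Reaction: q₁ = (306 - 14 - q₂)/2
Reaction: q₂ = (306 - 24 - q₁)/2
Solve simultaneously:
q₁* = (306 - 2×14 + 24)/3 = 100.67
q₂* = (306 - 2×24 + 14)/3 = 90.67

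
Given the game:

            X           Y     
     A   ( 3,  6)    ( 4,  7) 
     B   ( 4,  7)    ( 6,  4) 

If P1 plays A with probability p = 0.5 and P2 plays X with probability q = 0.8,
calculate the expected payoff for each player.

E[P1] = 3.8, E[P2] = 6.3

Work:
E[P1] = p·q·π₁(A,X) + p·(1-q)·π₁(A,Y) + (1-p)·q·π₁(B,X) + (1-p)·(1-q)·π₁(B,Y)
= 0.5·0.8·3 + 0.5·0.2·4 + 0.5·0.8·4 + 0.5·0.2·6
= 3.8

E[P2] = 6.3 (similar calculation)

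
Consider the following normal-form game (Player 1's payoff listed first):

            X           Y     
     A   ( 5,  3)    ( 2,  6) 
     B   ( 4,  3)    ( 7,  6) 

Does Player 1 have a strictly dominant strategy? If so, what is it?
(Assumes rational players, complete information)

No strictly dominant strategy exists for Player 1

Work:
A strategy strictly dominates another if it gives a strictly higher payoff against every opponent action. Compare each pair of P1's strategies column-by-column:
  A vs B: [5 vs 4, 2 vs 7] → A does not strictly dominate B (column Y: 2 ≤ 7)
  B vs A: [4 vs 5, 7 vs 2] → B does not strictly dominate A (column X: 4 ≤ 5)
No single strategy strictly dominates all others → no strictly dominant strategy.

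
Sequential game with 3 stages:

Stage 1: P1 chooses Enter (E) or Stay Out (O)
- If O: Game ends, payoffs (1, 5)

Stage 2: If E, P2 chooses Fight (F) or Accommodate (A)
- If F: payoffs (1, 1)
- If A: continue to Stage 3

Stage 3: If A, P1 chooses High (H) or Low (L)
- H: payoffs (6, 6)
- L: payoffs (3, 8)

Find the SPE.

SPE: (E, A, H); Outcome (6, 6)

Work:
Stage 3: P1 chooses H (6 vs 3)
Stage 2: P2: F->1, A->6 (anticipating H). Choose A
Stage 1: P1: O->1, E->6 (anticipating A, H). Choose E
SPE path: E -> A -> H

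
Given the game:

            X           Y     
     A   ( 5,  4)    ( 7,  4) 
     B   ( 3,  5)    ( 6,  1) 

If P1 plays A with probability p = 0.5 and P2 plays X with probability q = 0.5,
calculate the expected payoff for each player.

E[P1] = 5.25, E[P2] = 3.5

Work:
E[P1] = p·q·π₁(A,X) + p·(1-q)·π₁(A,Y) + (1-p)·q·π₁(B,X) + (1-p)·(1-q)·π₁(B,Y)
= 0.5·0.5·5 + 0.5·0.5·7 + 0.5·0.5·3 + 0.5·0.5·6
= 5.25

E[P2] = 3.5 (similar calculation)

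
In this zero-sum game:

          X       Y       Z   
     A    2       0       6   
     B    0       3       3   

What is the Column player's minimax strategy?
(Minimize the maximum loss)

Column should play X, value = 2

Work:
Column player minimizes Row's maximum payoff:
Column X: max payoff to Row = 2
Column Y: max payoff to Row = 3
Column Z: max payoff to Row = 6
Minimum is 2, achieved by column X.
Minimax strategy: X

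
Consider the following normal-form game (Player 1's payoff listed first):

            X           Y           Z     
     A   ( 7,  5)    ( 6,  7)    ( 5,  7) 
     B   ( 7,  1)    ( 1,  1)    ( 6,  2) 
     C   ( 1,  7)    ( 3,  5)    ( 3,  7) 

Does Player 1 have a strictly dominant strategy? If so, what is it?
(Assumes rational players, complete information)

No strictly dominant strategy exists for Player 1

Work:
A strategy strictly dominates another if it gives a strictly higher payoff against every opponent action. Compare each pair of P1's strategies column-by-column:
  A vs B: [7 vs 7, 6 vs 1, 5 vs 6] → A does not strictly dominate B (column X: 7 ≤ 7)
  A vs C: [7 vs 1, 6 vs 3, 5 vs 3] → A strictly dominates C
  B vs A: [7 vs 7, 1 vs 6, 6 vs 5] → B does not strictly dominate A (column X: 7 ≤ 7)
  B vs C: [7 vs 1, 1 vs 3, 6 vs 3] → B does not strictly dominate C (column Y: 1 ≤ 3)
  C vs A: [1 vs 7, 3 vs 6, 3 vs 5] → C does not strictly dominate A (column X: 1 ≤ 7)
  C vs B: [1 vs 7, 3 vs 1, 3 vs 6] → C does not strictly dominate B (column X: 1 ≤ 7)
No single strategy strictly dominates all others → no strictly dominant strategy.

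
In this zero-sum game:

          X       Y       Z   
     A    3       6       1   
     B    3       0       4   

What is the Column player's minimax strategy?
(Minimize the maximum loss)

Column should play X, value = 3

Work:
Column player minimizes Row's maximum payoff:
Column X: max payoff to Row = 3
Column Y: max payoff to Row = 6
Column Z: max payoff to Row = 4
Minimum is 3, achieved by column X.
Minimax strategy: X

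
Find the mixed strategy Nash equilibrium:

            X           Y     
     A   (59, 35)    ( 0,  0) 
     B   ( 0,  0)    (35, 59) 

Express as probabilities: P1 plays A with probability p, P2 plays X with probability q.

p = 0.6277, q = 0.3723

Work:
Find probabilities that make opponent indifferent:
P2 chooses q to make P1 indifferent between A and B
P1 chooses p to make P2 indifferent between X and Y
Mixed NE: P1 plays (A: 0.6277, B: 0.3723), P2 plays (X: 0.3723, Y: 0.6277)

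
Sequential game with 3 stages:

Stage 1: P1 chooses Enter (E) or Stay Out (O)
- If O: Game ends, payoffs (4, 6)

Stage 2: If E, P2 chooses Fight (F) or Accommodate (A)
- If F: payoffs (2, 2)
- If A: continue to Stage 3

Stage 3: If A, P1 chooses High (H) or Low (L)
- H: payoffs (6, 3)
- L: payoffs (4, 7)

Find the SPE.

SPE: (E, A, H); Outcome (6, 3)

Work:
Stage 3: P1 chooses H (6 vs 4)
Stage 2: P2: F->2, A->3 (anticipating H). Choose A
Stage 1: P1: O->4, E->6 (anticipating A, H). Choose E
SPE path: E -> A -> H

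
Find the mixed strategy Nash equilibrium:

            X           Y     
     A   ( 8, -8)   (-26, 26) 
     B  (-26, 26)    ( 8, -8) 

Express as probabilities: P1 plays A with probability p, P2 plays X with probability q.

p = 0.5, q = 0.5

Work:
Find probabilities that make opponent indifferent:
P2 chooses q to make P1 indifferent between A and B
P1 chooses p to make P2 indifferent between X and Y
Mixed NE: P1 plays (A: 0.5, B: 0.5), P2 plays (X: 0.5, Y: 0.5)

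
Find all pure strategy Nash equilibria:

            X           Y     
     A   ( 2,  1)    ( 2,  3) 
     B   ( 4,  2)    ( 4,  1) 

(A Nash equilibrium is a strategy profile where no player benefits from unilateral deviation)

Nash equilibrium: (B, X)

Work:
Best responses:
  P1 vs X: payoffs [2, 4] → best response B (payoff 4)
  P1 vs Y: payoffs [2, 4] → best response B (payoff 4)
  P2 vs A: payoffs [1, 3] → best response Y (payoff 3)
  P2 vs B: payoffs [2, 1] → best response X (payoff 2)
Mutual best responses: (B,X) → Nash equilibria.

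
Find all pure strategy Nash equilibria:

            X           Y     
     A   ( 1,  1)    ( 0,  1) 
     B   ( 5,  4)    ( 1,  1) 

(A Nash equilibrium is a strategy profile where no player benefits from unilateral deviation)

Nash equilibrium: (B, X)

Work:
Best responses:
  P1 vs X: payoffs [1, 5] → best response B (payoff 5)
  P1 vs Y: payoffs [0, 1] → best response B (payoff 1)
  P2 vs A: payoffs [1, 1] → best response X/Y (payoff 1)
  P2 vs B: payoffs [4, 1] → best response X (payoff 4)
Mutual best responses: (B,X) → Nash equilibria.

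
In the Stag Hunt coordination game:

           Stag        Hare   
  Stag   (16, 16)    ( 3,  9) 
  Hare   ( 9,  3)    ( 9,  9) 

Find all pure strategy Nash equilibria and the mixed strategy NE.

Pure NE: (Stag, Stag) and (Hare, Hare); Mixed NE: p = 0.4615, q = 0.4615

Work:
Check pure NE:
(Stag, Stag): (16, 16) - no unilateral deviation beneficial
(Hare, Hare): (9, 9) - no unilateral deviation beneficial
Mixed NE: P1 plays Stag with p = 0.4615, P2 plays Stag with q = 0.4615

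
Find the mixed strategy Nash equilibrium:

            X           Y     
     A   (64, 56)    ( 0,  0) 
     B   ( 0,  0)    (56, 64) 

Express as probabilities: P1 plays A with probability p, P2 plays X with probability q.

p = 0.5333, q = 0.4667

Work:
Find probabilities that make opponent indifferent:
P2 chooses q to make P1 indifferent between A and B
P1 chooses p to make P2 indifferent between X and Y
Mixed NE: P1 plays (A: 0.5333, B: 0.4667), P2 plays (X: 0.4667, Y: 0.5333)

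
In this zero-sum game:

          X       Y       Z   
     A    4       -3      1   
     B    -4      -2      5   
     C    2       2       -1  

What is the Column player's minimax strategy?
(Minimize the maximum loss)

Column should play Y, value = 2

Work:
Column player minimizes Row's maximum payoff:
Column X: max payoff to Row = 4
Column Y: max payoff to Row = 2
Column Z: max payoff to Row = 5
Minimum is 2, achieved by column Y.
Minimax strategy: Y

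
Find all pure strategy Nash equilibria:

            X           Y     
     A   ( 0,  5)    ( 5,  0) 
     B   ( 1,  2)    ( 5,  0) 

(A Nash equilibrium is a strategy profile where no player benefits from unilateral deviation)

Nash equilibrium: (B, X)

Work:
Best responses:
  P1 vs X: payoffs [0, 1] → best response B (payoff 1)
  P1 vs Y: payoffs [5, 5] → best response A/B (payoff 5)
  P2 vs A: payoffs [5, 0] → best response X (payoff 5)
  P2 vs B: payoffs [2, 0] → best response X (payoff 2)
Mutual best responses: (B,X) → Nash equilibria.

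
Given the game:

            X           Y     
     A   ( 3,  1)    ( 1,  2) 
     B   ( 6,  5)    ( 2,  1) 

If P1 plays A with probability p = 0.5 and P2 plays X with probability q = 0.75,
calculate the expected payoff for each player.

E[P1] = 3.75, E[P2] = 2.625

Work:
E[P1] = p·q·π₁(A,X) + p·(1-q)·π₁(A,Y) + (1-p)·q·π₁(B,X) + (1-p)·(1-q)·π₁(B,Y)
= 0.5·0.75·3 + 0.5·0.25·1 + 0.5·0.75·6 + 0.5·0.25·2
= 3.75

E[P2] = 2.625 (similar calculation)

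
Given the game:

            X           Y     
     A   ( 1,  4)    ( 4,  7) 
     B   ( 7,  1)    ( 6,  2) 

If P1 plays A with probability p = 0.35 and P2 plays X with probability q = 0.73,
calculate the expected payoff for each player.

E[P1] = 5.008, E[P2] = 2.509

Work:
E[P1] = p·q·π₁(A,X) + p·(1-q)·π₁(A,Y) + (1-p)·q·π₁(B,X) + (1-p)·(1-q)·π₁(B,Y)
= 0.35·0.73·1 + 0.35·0.27·4 + 0.65·0.73·7 + 0.65·0.27·6
= 5.008

E[P2] = 2.509 (similar calculation)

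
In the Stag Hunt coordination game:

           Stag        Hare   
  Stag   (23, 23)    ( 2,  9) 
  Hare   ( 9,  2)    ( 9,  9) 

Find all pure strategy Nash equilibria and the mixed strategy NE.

Pure NE: (Stag, Stag) and (Hare, Hare); Mixed NE: p = 0.3333, q = 0.3333

Work:
Check pure NE:
(Stag, Stag): (23, 23) - no unilateral deviation beneficial
(Hare, Hare): (9, 9) - no unilateral deviation beneficial
Mixed NE: P1 plays Stag with p = 0.3333, P2 plays Stag with q = 0.3333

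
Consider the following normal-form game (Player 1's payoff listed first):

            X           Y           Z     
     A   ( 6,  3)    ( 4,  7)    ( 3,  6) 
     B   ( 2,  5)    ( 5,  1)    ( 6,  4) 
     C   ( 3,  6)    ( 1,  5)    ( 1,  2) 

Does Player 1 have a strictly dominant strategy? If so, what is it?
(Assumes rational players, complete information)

No strictly dominant strategy exists for Player 1

Work:
A strategy strictly dominates another if it gives a strictly higher payoff against every opponent action. Compare each pair of P1's strategies column-by-column:
  A vs B: [6 vs 2, 4 vs 5, 3 vs 6] → A does not strictly dominate B (column Y: 4 ≤ 5)
  A vs C: [6 vs 3, 4 vs 1, 3 vs 1] → A strictly dominates C
  B vs A: [2 vs 6, 5 vs 4, 6 vs 3] → B does not strictly dominate A (column X: 2 ≤ 6)
  B vs C: [2 vs 3, 5 vs 1, 6 vs 1] → B does not strictly dominate C (column X: 2 ≤ 3)
  C vs A: [3 vs 6, 1 vs 4, 1 vs 3] → C does not strictly dominate A (column X: 3 ≤ 6)
  C vs B: [3 vs 2, 1 vs 5, 1 vs 6] → C does not strictly dominate B (column Y: 1 ≤ 5)
No single strategy strictly dominates all others → no strictly dominant strategy.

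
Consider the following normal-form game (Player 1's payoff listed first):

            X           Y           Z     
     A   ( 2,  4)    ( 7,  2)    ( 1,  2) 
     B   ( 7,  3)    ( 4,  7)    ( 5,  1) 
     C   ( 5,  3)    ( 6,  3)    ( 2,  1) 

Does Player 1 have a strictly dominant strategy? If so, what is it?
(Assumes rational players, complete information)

No strictly dominant strategy exists for Player 1

Work:
A strategy strictly dominates another if it gives a strictly higher payoff against every opponent action. Compare each pair of P1's strategies column-by-column:
  A vs B: [2 vs 7, 7 vs 4, 1 vs 5] → A does not strictly dominate B (column X: 2 ≤ 7)
  A vs C: [2 vs 5, 7 vs 6, 1 vs 2] → A does not strictly dominate C (column X: 2 ≤ 5)
  B vs A: [7 vs 2, 4 vs 7, 5 vs 1] → B does not strictly dominate A (column Y: 4 ≤ 7)
  B vs C: [7 vs 5, 4 vs 6, 5 vs 2] → B does not strictly dominate C (column Y: 4 ≤ 6)
  C vs A: [5 vs 2, 6 vs 7, 2 vs 1] → C does not strictly dominate A (column Y: 6 ≤ 7)
  C vs B: [5 vs 7, 6 vs 4, 2 vs 5] → C does not strictly dominate B (column X: 5 ≤ 7)
No single strategy strictly dominates all others → no strictly dominant strategy.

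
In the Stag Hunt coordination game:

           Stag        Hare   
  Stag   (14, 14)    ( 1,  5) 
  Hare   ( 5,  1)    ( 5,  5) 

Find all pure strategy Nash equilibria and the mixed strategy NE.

Pure NE: (Stag, Stag) and (Hare, Hare); Mixed NE: p = 0.3077, q = 0.3077

Work:
Check pure NE:
(Stag, Stag): (14, 14) - no unilateral deviation beneficial
(Hare, Hare): (5, 5) - no unilateral deviation beneficial
Mixed NE: P1 plays Stag with p = 0.3077, P2 plays Stag with q = 0.3077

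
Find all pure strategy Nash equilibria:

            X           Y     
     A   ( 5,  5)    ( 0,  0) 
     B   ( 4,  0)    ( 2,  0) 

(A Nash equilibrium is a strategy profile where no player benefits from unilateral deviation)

Nash equilibrium: (A, X), (B, Y)

Work:
Best responses:
  P1 vs X: payoffs [5, 4] → best response A (payoff 5)
  P1 vs Y: payoffs [0, 2] → best response B (payoff 2)
  P2 vs A: payoffs [5, 0] → best response X (payoff 5)
  P2 vs B: payoffs [0, 0] → best response X/Y (payoff 0)
Mutual best responses: (A,X), (B,Y) → Nash equilibria.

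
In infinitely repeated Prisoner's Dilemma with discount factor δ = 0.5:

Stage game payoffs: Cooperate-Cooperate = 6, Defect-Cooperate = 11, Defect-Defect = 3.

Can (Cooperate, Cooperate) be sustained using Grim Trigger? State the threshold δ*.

δ* = 0.625; since δ = 0.5 < 0.625, cooperation cannot be sustained

Work:
For Grim Trigger:
Cooperate forever: 6/(1-δ)
Defect then punished: 11 + 3·δ/(1-δ)
Need: 6/(1-δ) ≥ 11 + 3·δ/(1-δ)
Solving: δ ≥ (T-R)/(T-P) = (11-6)/(11-3) = 0.625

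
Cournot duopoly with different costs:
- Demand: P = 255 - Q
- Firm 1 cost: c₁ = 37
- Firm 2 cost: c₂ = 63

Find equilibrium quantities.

q₁* = 81.33, q₂* = 55.33

Work:
Reaction: q₁ = (255 - 37 - q₂)/2
Reaction: q₂ = (255 - 63 - q₁)/2
Solve simultaneously:
q₁* = (255 - 2×37 + 63)/3 = 81.33
q₂* = (255 - 2×63 + 37)/3 = 55.33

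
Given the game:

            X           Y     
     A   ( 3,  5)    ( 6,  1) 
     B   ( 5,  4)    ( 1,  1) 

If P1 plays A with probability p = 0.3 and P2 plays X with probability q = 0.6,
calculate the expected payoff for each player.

E[P1] = 3.64, E[P2] = 2.98

Work:
E[P1] = p·q·π₁(A,X) + p·(1-q)·π₁(A,Y) + (1-p)·q·π₁(B,X) + (1-p)·(1-q)·π₁(B,Y)
= 0.3·0.6·3 + 0.3·0.4·6 + 0.7·0.6·5 + 0.7·0.4·1
= 3.64

E[P2] = 2.98 (similar calculation)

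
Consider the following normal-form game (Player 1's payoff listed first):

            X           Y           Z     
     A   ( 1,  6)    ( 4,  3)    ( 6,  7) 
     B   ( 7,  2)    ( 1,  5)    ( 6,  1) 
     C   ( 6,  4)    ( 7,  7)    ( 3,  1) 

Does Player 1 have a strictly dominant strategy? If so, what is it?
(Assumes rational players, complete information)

No strictly dominant strategy exists for Player 1

Work:
A strategy strictly dominates another if it gives a strictly higher payoff against every opponent action. Compare each pair of P1's strategies column-by-column:
  A vs B: [1 vs 7, 4 vs 1, 6 vs 6] → A does not strictly dominate B (column X: 1 ≤ 7)
  A vs C: [1 vs 6, 4 vs 7, 6 vs 3] → A does not strictly dominate C (column X: 1 ≤ 6)
  B vs A: [7 vs 1, 1 vs 4, 6 vs 6] → B does not strictly dominate A (column Y: 1 ≤ 4)
  B vs C: [7 vs 6, 1 vs 7, 6 vs 3] → B does not strictly dominate C (column Y: 1 ≤ 7)
  C vs A: [6 vs 1, 7 vs 4, 3 vs 6] → C does not strictly dominate A (column Z: 3 ≤ 6)
  C vs B: [6 vs 7, 7 vs 1, 3 vs 6] → C does not strictly dominate B (column X: 6 ≤ 7)
No single strategy strictly dominates all others → no strictly dominant strategy.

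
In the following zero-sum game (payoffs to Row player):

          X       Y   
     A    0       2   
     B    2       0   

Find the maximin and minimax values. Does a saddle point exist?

Maximin = 0, Minimax = 2, Saddle: False

Work:
Row minimums: [0, 0] → maximin = 0
Column maximums: [2, 2] → minimax = 2
No saddle point (maximin ≠ minimax). Mixed strategy needed.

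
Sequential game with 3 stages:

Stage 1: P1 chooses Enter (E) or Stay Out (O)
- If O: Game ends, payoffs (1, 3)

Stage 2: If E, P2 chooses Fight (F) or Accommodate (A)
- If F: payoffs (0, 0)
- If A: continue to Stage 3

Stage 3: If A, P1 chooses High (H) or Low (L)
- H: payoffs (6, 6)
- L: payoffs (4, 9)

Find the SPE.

SPE: (E, A, H); Outcome (6, 6)

Work:
Stage 3: P1 chooses H (6 vs 4)
Stage 2: P2: F->0, A->6 (anticipating H). Choose A
Stage 1: P1: O->1, E->6 (anticipating A, H). Choose E
SPE path: E -> A -> H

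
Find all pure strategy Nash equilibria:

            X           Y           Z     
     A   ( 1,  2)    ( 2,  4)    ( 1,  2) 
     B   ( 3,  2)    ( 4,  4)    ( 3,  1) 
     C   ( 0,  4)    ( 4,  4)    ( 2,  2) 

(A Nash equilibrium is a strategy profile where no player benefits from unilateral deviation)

Nash equilibrium: (B, Y), (C, Y)

Work:
Best responses:
  P1 vs X: payoffs [1, 3, 0] → best response B (payoff 3)
  P1 vs Y: payoffs [2, 4, 4] → best response B/C (payoff 4)
  P1 vs Z: payoffs [1, 3, 2] → best response B (payoff 3)
  P2 vs A: payoffs [2, 4, 2] → best response Y (payoff 4)
  P2 vs B: payoffs [2, 4, 1] → best response Y (payoff 4)
  P2 vs C: payoffs [4, 4, 2] → best response X/Y (payoff 4)
Mutual best responses: (B,Y), (C,Y) → Nash equilibria.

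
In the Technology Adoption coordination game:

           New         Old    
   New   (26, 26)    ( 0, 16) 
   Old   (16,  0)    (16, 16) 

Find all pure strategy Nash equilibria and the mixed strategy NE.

Pure NE: (New, New) and (Old, Old); Mixed NE: p = 0.6154, q = 0.6154

Work:
Check pure NE:
(New, New): (26, 26) - no unilateral deviation beneficial
(Old, Old): (16, 16) - no unilateral deviation beneficial
Mixed NE: P1 plays New with p = 0.6154, P2 plays New with q = 0.6154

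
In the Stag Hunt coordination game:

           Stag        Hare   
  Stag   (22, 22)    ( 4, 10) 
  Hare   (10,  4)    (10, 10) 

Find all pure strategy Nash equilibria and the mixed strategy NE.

Pure NE: (Stag, Stag) and (Hare, Hare); Mixed NE: p = 0.3333, q = 0.3333

Work:
Check pure NE:
(Stag, Stag): (22, 22) - no unilateral deviation beneficial
(Hare, Hare): (10, 10) - no unilateral deviation beneficial
Mixed NE: P1 plays Stag with p = 0.3333, P2 plays Stag with q = 0.3333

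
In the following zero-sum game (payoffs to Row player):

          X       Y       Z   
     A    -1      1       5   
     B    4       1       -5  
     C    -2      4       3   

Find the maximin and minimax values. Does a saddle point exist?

Maximin = -1, Minimax = 4, Saddle: False

Work:
Row minimums: [-1, -5, -2] → maximin = -1
Column maximums: [4, 4, 5] → minimax = 4
No saddle point (maximin ≠ minimax). Mixed strategy needed.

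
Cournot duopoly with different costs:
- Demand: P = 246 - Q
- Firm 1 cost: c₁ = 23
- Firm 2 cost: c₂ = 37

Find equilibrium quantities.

q₁* = 79.0, q₂* = 65.0

Work:
Reaction: q₁ = (246 - 23 - q₂)/2
Reaction: q₂ = (246 - 37 - q₁)/2
Solve simultaneously:
q₁* = (246 - 2×23 + 37)/3 = 79.0
q₂* = (246 - 2×37 + 23)/3 = 65.0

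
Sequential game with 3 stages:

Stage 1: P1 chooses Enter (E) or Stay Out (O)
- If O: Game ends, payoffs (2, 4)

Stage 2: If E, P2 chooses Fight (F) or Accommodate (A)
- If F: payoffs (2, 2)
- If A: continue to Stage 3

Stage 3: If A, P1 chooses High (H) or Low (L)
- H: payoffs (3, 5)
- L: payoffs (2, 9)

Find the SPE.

SPE: (E, A, H); Outcome (3, 5)

Work:
Stage 3: P1 chooses H (3 vs 2)
Stage 2: P2: F->2, A->5 (anticipating H). Choose A
Stage 1: P1: O->2, E->3 (anticipating A, H). Choose E
SPE path: E -> A -> H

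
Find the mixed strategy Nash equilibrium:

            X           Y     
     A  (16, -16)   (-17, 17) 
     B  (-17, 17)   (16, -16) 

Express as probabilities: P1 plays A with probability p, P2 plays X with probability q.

p = 0.5, q = 0.5

Work:
Find probabilities that make opponent indifferent:
P2 chooses q to make P1 indifferent between A and B
P1 chooses p to make P2 indifferent between X and Y
Mixed NE: P1 plays (A: 0.5, B: 0.5), P2 plays (X: 0.5, Y: 0.5)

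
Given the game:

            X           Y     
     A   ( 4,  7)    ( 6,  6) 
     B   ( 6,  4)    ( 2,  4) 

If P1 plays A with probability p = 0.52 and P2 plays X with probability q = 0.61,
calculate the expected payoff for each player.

E[P1] = 4.6168, E[P2] = 5.3572

Work:
E[P1] = p·q·π₁(A,X) + p·(1-q)·π₁(A,Y) + (1-p)·q·π₁(B,X) + (1-p)·(1-q)·π₁(B,Y)
= 0.52·0.61·4 + 0.52·0.39·6 + 0.48·0.61·6 + 0.48·0.39·2
= 4.6168

E[P2] = 5.3572 (similar calculation)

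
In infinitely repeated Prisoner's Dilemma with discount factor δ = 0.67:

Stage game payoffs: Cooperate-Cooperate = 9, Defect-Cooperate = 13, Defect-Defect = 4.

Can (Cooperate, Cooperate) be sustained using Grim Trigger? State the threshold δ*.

δ* = 0.4444; since δ = 0.67 ≥ 0.4444, cooperation can be sustained

Work:
For Grim Trigger:
Cooperate forever: 9/(1-δ)
Defect then punished: 13 + 4·δ/(1-δ)
Need: 9/(1-δ) ≥ 13 + 4·δ/(1-δ)
Solving: δ ≥ (T-R)/(T-P) = (13-9)/(13-4) = 0.4444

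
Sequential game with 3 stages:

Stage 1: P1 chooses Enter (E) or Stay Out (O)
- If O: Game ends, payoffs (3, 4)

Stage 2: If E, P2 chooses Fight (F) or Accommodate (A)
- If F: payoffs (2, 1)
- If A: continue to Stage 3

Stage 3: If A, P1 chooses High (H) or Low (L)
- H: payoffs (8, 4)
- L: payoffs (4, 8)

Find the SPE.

SPE: (E, A, H); Outcome (8, 4)

Work:
Stage 3: P1 chooses H (8 vs 4)
Stage 2: P2: F->1, A->4 (anticipating H). Choose A
Stage 1: P1: O->3, E->8 (anticipating A, H). Choose E
SPE path: E -> A -> H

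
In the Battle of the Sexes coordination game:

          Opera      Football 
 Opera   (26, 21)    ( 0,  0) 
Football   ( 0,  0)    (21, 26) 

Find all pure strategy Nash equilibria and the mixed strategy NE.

Pure NE: (Opera, Opera) and (Football, Football); Mixed NE: p = 0.5532, q = 0.4468

Work:
Check pure NE:
(Opera, Opera): (26, 21) - no unilateral deviation beneficial
(Football, Football): (21, 26) - no unilateral deviation beneficial
Mixed NE: P1 plays Opera with p = 0.5532, P2 plays Opera with q = 0.4468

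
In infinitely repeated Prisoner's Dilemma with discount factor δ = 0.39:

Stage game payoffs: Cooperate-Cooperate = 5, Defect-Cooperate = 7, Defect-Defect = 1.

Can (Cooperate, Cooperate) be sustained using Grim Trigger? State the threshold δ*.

δ* = 0.3333; since δ = 0.39 ≥ 0.3333, cooperation can be sustained

Work:
For Grim Trigger:
Cooperate forever: 5/(1-δ)
Defect then punished: 7 + 1·δ/(1-δ)
Need: 5/(1-δ) ≥ 7 + 1·δ/(1-δ)
Solving: δ ≥ (T-R)/(T-P) = (7-5)/(7-1) = 0.3333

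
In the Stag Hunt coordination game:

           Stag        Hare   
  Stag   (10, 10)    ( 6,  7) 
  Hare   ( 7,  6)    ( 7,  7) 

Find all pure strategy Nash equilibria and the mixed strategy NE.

Pure NE: (Stag, Stag) and (Hare, Hare); Mixed NE: p = 0.25, q = 0.25

Work:
Check pure NE:
(Stag, Stag): (10, 10) - no unilateral deviation beneficial
(Hare, Hare): (7, 7) - no unilateral deviation beneficial
Mixed NE: P1 plays Stag with p = 0.25, P2 plays Stag with q = 0.25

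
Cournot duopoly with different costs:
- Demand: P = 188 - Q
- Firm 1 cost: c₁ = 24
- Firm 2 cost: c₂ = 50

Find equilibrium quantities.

q₁* = 63.33, q₂* = 37.33

Work:
Reaction: q₁ = (188 - 24 - q₂)/2
Reaction: q₂ = (188 - 50 - q₁)/2
Solve simultaneously:
q₁* = (188 - 2×24 + 50)/3 = 63.33
q₂* = (188 - 2×50 + 24)/3 = 37.33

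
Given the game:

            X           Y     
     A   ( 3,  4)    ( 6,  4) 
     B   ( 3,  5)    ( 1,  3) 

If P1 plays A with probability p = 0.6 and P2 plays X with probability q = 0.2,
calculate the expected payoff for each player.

E[P1] = 3.8, E[P2] = 3.76

Work:
E[P1] = p·q·π₁(A,X) + p·(1-q)·π₁(A,Y) + (1-p)·q·π₁(B,X) + (1-p)·(1-q)·π₁(B,Y)
= 0.6·0.2·3 + 0.6·0.8·6 + 0.4·0.2·3 + 0.4·0.8·1
= 3.8

E[P2] = 3.76 (similar calculation)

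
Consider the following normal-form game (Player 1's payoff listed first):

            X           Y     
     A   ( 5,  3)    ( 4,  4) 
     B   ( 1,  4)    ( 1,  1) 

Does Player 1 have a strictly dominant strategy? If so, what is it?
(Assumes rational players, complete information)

Yes, Player 1's strictly dominant strategy is A

Work:
A strategy strictly dominates another if it gives a strictly higher payoff against every opponent action. Compare each pair of P1's strategies column-by-column:
  A vs B: [5 vs 1, 4 vs 1] → A strictly dominates B
  B vs A: [1 vs 5, 1 vs 4] → B does not strictly dominate A (column X: 1 ≤ 5)
A strictly dominates every other strategy → strictly dominant.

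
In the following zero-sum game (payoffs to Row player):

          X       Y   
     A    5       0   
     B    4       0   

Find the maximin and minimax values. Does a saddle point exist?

Maximin = 0, Minimax = 0, Saddle: True

Work:
Row minimums: [0, 0] → maximin = 0
Column maximums: [5, 0] → minimax = 0
Saddle point exists! Game value = 0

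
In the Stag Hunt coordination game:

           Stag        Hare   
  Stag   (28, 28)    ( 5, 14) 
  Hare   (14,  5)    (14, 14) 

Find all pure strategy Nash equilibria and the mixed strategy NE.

Pure NE: (Stag, Stag) and (Hare, Hare); Mixed NE: p = 0.3913, q = 0.3913

Work:
Check pure NE:
(Stag, Stag): (28, 28) - no unilateral deviation beneficial
(Hare, Hare): (14, 14) - no unilateral deviation beneficial
Mixed NE: P1 plays Stag with p = 0.3913, P2 plays Stag with q = 0.3913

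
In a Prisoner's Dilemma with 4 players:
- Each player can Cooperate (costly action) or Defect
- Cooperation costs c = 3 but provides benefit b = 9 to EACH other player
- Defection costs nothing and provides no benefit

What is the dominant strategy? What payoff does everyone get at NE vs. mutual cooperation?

Dominant: Defect; NE payoff = 0; Coop payoff = 24

Work:
Defect dominates (saves cost c = 3, benefit to others is external)
NE: All defect → everyone gets 0
If all cooperate: each receives (3)×9 - 3 = 24
Social dilemma: 24 > 0 but NE gives 0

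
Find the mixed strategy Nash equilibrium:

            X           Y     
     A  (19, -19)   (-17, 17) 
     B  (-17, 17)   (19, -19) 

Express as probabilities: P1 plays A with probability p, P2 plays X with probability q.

p = 0.5, q = 0.5

Work:
Find probabilities that make opponent indifferent:
P2 chooses q to make P1 indifferent between A and B
P1 chooses p to make P2 indifferent between X and Y
Mixed NE: P1 plays (A: 0.5, B: 0.5), P2 plays (X: 0.5, Y: 0.5)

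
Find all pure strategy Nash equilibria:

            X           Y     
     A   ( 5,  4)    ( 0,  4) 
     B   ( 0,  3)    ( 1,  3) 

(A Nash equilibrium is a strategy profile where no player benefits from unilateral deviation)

Nash equilibrium: (A, X), (B, Y)

Work:
Best responses:
  P1 vs X: payoffs [5, 0] → best response A (payoff 5)
  P1 vs Y: payoffs [0, 1] → best response B (payoff 1)
  P2 vs A: payoffs [4, 4] → best response X/Y (payoff 4)
  P2 vs B: payoffs [3, 3] → best response X/Y (payoff 3)
Mutual best responses: (A,X), (B,Y) → Nash equilibria.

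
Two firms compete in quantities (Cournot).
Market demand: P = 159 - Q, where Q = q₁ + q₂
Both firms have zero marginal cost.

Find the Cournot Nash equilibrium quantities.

q₁* = q₂* = 53.0; P* = 53.0

Work:
Profit: π_i = P·q_i = (a - q_i - q_j)·q_i
FOC: ∂π_i/∂q_i = a - 2q_i - q_j = 0
Reaction function: q_i = (159 - q_j)/2
Symmetry: q* = 159/3 = 53.0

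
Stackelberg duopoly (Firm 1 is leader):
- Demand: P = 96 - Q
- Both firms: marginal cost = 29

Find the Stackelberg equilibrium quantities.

q₁* (leader) = 33.5, q₂* (follower) = 16.75

Work:
Follower's reaction: q₂ = (a - c - q₁)/2
Leader substitutes: π₁ = q₁·(a - q₁ - (a-c-q₁)/2 - c)
FOC: q₁* = (96 - 29)/2 = 33.50
Then: q₂* = (96 - 29 - 33.5)/2 = 16.75
Leader has first-mover advantage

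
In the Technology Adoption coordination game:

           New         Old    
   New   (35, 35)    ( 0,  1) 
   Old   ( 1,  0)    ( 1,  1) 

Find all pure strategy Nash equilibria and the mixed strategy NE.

Pure NE: (New, New) and (Old, Old); Mixed NE: p = 0.0286, q = 0.0286

Work:
Check pure NE:
(New, New): (35, 35) - no unilateral deviation beneficial
(Old, Old): (1, 1) - no unilateral deviation beneficial
Mixed NE: P1 plays New with p = 0.0286, P2 plays New with q = 0.0286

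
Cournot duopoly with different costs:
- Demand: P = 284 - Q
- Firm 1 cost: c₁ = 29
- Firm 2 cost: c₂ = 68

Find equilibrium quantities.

q₁* = 98.0, q₂* = 59.0

Work:
Reaction: q₁ = (284 - 29 - q₂)/2
Reaction: q₂ = (284 - 68 - q₁)/2
Solve simultaneously:
q₁* = (284 - 2×29 + 68)/3 = 98.0
q₂* = (284 - 2×68 + 29)/3 = 59.0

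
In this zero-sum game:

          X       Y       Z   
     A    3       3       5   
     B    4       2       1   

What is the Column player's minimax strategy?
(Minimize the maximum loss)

Column should play Y, value = 3

Work:
Column player minimizes Row's maximum payoff:
Column X: max payoff to Row = 4
Column Y: max payoff to Row = 3
Column Z: max payoff to Row = 5
Minimum is 3, achieved by column Y.
Minimax strategy: Y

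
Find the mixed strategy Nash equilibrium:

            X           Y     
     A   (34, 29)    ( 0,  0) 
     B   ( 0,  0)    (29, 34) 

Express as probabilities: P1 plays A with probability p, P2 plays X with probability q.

p = 0.5397, q = 0.4603

Work:
Find probabilities that make opponent indifferent:
P2 chooses q to make P1 indifferent between A and B
P1 chooses p to make P2 indifferent between X and Y
Mixed NE: P1 plays (A: 0.5397, B: 0.4603), P2 plays (X: 0.4603, Y: 0.5397)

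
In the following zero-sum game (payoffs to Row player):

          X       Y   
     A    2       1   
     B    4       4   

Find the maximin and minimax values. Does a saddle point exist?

Maximin = 4, Minimax = 4, Saddle: True

Work:
Row minimums: [1, 4] → maximin = 4
Column maximums: [4, 4] → minimax = 4
Saddle point exists! Game value = 4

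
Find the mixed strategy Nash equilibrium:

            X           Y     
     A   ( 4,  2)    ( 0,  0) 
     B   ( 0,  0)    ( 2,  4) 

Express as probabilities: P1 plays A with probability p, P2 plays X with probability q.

p = 0.6667, q = 0.3333

Work:
Find probabilities that make opponent indifferent:
P2 chooses q to make P1 indifferent between A and B
P1 chooses p to make P2 indifferent between X and Y
Mixed NE: P1 plays (A: 0.6667, B: 0.3333), P2 plays (X: 0.3333, Y: 0.6667)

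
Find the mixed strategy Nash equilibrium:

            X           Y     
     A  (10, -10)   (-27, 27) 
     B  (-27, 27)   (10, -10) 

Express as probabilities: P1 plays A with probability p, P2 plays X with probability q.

p = 0.5, q = 0.5

Work:
Find probabilities that make opponent indifferent:
P2 chooses q to make P1 indifferent between A and B
P1 chooses p to make P2 indifferent between X and Y
Mixed NE: P1 plays (A: 0.5, B: 0.5), P2 plays (X: 0.5, Y: 0.5)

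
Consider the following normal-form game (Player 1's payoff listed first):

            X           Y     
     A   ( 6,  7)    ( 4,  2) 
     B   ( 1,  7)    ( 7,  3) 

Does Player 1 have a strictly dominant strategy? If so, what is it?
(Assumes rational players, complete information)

No strictly dominant strategy exists for Player 1

Work:
A strategy strictly dominates another if it gives a strictly higher payoff against every opponent action. Compare each pair of P1's strategies column-by-column:
  A vs B: [6 vs 1, 4 vs 7] → A does not strictly dominate B (column Y: 4 ≤ 7)
  B vs A: [1 vs 6, 7 vs 4] → B does not strictly dominate A (column X: 1 ≤ 6)
No single strategy strictly dominates all others → no strictly dominant strategy.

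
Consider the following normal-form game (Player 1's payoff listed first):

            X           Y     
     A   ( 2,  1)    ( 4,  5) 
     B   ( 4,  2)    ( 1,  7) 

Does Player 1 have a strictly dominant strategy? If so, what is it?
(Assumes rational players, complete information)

No strictly dominant strategy exists for Player 1

Work:
A strategy strictly dominates another if it gives a strictly higher payoff against every opponent action. Compare each pair of P1's strategies column-by-column:
  A vs B: [2 vs 4, 4 vs 1] → A does not strictly dominate B (column X: 2 ≤ 4)
  B vs A: [4 vs 2, 1 vs 4] → B does not strictly dominate A (column Y: 1 ≤ 4)
No single strategy strictly dominates all others → no strictly dominant strategy.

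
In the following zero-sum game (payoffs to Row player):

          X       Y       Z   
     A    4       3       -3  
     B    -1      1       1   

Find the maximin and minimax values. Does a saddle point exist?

Maximin = -1, Minimax = 1, Saddle: False

Work:
Row minimums: [-3, -1] → maximin = -1
Column maximums: [4, 3, 1] → minimax = 1
No saddle point (maximin ≠ minimax). Mixed strategy needed.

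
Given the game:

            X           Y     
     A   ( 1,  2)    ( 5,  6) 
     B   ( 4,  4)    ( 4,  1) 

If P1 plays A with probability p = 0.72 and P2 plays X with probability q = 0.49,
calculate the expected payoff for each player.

E[P1] = 3.3088, E[P2] = 3.6004

Work:
E[P1] = p·q·π₁(A,X) + p·(1-q)·π₁(A,Y) + (1-p)·q·π₁(B,X) + (1-p)·(1-q)·π₁(B,Y)
= 0.72·0.49·1 + 0.72·0.51·5 + 0.28·0.49·4 + 0.28·0.51·4
= 3.3088

E[P2] = 3.6004 (similar calculation)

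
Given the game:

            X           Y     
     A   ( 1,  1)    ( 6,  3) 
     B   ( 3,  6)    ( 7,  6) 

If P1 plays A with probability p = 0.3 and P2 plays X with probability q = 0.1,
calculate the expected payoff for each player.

E[P1] = 6.27, E[P2] = 5.04

Work:
E[P1] = p·q·π₁(A,X) + p·(1-q)·π₁(A,Y) + (1-p)·q·π₁(B,X) + (1-p)·(1-q)·π₁(B,Y)
= 0.3·0.1·1 + 0.3·0.9·6 + 0.7·0.1·3 + 0.7·0.9·7
= 6.27

E[P2] = 5.04 (similar calculation)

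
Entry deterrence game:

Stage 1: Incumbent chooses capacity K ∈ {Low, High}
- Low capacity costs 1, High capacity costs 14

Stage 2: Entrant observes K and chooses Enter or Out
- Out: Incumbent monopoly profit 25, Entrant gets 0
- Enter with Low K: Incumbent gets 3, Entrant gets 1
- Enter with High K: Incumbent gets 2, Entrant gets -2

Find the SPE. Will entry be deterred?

SPE: (High, Enter|Low, Out|High); Entry deterred. Incumbent net profit = 11

Work:
After Low K: Entrant enters (1 > 0)
After High K: Entrant stays out (-2 < 0)
Incumbent: Low → 3−1=2, High → 25−14=11
Incumbent chooses High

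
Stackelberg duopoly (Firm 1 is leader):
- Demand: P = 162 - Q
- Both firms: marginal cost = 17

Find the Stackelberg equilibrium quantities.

q₁* (leader) = 72.5, q₂* (follower) = 36.25

Work:
Follower's reaction: q₂ = (a - c - q₁)/2
Leader substitutes: π₁ = q₁·(a - q₁ - (a-c-q₁)/2 - c)
FOC: q₁* = (162 - 17)/2 = 72.50
Then: q₂* = (162 - 17 - 72.5)/2 = 36.25
Leader has first-mover advantage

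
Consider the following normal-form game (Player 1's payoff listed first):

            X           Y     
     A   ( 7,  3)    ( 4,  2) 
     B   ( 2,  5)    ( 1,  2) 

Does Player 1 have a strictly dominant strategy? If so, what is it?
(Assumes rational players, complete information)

Yes, Player 1's strictly dominant strategy is A

Work:
A strategy strictly dominates another if it gives a strictly higher payoff against every opponent action. Compare each pair of P1's strategies column-by-column:
  A vs B: [7 vs 2, 4 vs 1] → A strictly dominates B
  B vs A: [2 vs 7, 1 vs 4] → B does not strictly dominate A (column X: 2 ≤ 7)
A strictly dominates every other strategy → strictly dominant.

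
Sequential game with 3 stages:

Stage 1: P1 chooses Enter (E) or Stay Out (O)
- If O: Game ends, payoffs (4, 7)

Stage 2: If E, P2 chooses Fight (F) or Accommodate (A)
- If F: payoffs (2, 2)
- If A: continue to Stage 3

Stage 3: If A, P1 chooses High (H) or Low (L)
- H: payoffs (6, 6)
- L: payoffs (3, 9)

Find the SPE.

SPE: (E, A, H); Outcome (6, 6)

Work:
Stage 3: P1 chooses H (6 vs 3)
Stage 2: P2: F->2, A->6 (anticipating H). Choose A
Stage 1: P1: O->4, E->6 (anticipating A, H). Choose E
SPE path: E -> A -> H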